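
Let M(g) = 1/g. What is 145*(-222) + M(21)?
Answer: -675989/21 ≈ -32190.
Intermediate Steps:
145*(-222) + M(21) = 145*(-222) + 1/21 = -32190 + 1/21 = -675989/21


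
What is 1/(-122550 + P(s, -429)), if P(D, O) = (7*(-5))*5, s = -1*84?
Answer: -1/122725 ≈ -8.1483e-6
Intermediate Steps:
s = -84
P(D, O) = -175 (P(D, O) = -35*5 = -175)
1/(-122550 + P(s, -429)) = 1/(-122550 - 175) = 1/(-122725) = -1/122725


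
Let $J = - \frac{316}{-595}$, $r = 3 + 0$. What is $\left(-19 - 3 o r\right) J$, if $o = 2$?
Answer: $- \frac{11692}{595} \approx -19.65$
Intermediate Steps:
$r = 3$
$J = \frac{316}{595}$ ($J = \left(-316\right) \left(- \frac{1}{595}\right) = \frac{316}{595} \approx 0.53109$)
$\left(-19 - 3 o r\right) J = \left(-19 - 3 \cdot 2 \cdot 3\right) \frac{316}{595} = \left(-19 - 6 \cdot 3\right) \frac{316}{595} = \left(-19 - 18\right) \frac{316}{595} = \left(-37\right) \frac{316}{595} = - \frac{11692}{595}$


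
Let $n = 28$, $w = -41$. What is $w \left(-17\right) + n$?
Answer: $725$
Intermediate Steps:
$w \left(-17\right) + n = \left(-41\right) \left(-17\right) + 28 = 697 + 28 = 725$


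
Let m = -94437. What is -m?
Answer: 94437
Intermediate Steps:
-m = -1*(-94437) = 94437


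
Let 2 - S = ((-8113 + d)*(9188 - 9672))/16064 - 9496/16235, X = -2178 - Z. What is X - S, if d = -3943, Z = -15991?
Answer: 115514872223/8149970 ≈ 14174.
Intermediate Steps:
X = 13813 (X = -2178 - 1*(-15991) = -2178 + 15991 = 13813)
S = -2939336613/8149970 (S = 2 - (((-8113 - 3943)*(9188 - 9672))/16064 - 9496/16235) = 2 - (-12056*(-484)*(1/16064) - 9496*1/16235) = 2 - (5835104*(1/16064) - 9496/16235) = 2 - (182347/502 - 9496/16235) = 2 - 1*2955636553/8149970 = 2 - 2955636553/8149970 = -2939336613/8149970 ≈ -360.66)
X - S = 13813 - 1*(-2939336613/8149970) = 13813 + 2939336613/8149970 = 115514872223/8149970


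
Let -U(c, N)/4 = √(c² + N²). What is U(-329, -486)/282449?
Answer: -4*√344437/282449 ≈ -0.0083114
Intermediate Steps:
U(c, N) = -4*√(N² + c²) (U(c, N) = -4*√(c² + N²) = -4*√(N² + c²))
U(-329, -486)/282449 = -4*√((-486)² + (-329)²)/282449 = -4*√(236196 + 108241)*(1/282449) = -4*√344437*(1/282449) = -4*√344437/282449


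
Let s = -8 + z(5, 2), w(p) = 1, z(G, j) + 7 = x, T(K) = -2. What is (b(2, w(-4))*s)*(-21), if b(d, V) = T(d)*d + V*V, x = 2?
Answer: -819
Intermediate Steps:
z(G, j) = -5 (z(G, j) = -7 + 2 = -5)
b(d, V) = V² - 2*d (b(d, V) = -2*d + V*V = -2*d + V² = V² - 2*d)
s = -13 (s = -8 - 5 = -13)
(b(2, w(-4))*s)*(-21) = ((1² - 2*2)*(-13))*(-21) = ((1 - 4)*(-13))*(-21) = -3*(-13)*(-21) = 39*(-21) = -819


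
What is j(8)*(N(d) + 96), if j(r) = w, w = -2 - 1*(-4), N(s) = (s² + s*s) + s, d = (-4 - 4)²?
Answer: 16704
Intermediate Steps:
d = 64 (d = (-8)² = 64)
N(s) = s + 2*s² (N(s) = (s² + s²) + s = 2*s² + s = s + 2*s²)
w = 2 (w = -2 + 4 = 2)
j(r) = 2
j(8)*(N(d) + 96) = 2*(64*(1 + 2*64) + 96) = 2*(64*(1 + 128) + 96) = 2*(64*129 + 96) = 2*(8256 + 96) = 2*8352 = 16704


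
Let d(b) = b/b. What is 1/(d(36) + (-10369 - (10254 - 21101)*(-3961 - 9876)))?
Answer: -1/150100307 ≈ -6.6622e-9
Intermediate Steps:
d(b) = 1
1/(d(36) + (-10369 - (10254 - 21101)*(-3961 - 9876))) = 1/(1 + (-10369 - (10254 - 21101)*(-3961 - 9876))) = 1/(1 + (-10369 - (-10847)*(-13837))) = 1/(1 + (-10369 - 1*150089939)) = 1/(1 + (-10369 - 150089939)) = 1/(1 - 150100308) = 1/(-150100307) = -1/150100307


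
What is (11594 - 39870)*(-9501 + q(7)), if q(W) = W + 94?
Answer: 265794400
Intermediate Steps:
q(W) = 94 + W
(11594 - 39870)*(-9501 + q(7)) = (11594 - 39870)*(-9501 + (94 + 7)) = -28276*(-9501 + 101) = -28276*(-9400) = 265794400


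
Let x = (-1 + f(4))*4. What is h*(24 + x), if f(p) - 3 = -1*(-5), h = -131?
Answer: -6812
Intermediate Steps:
f(p) = 8 (f(p) = 3 - 1*(-5) = 3 + 5 = 8)
x = 28 (x = (-1 + 8)*4 = 7*4 = 28)
h*(24 + x) = -131*(24 + 28) = -131*52 = -6812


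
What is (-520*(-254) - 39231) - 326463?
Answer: -233614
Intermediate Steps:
(-520*(-254) - 39231) - 326463 = (132080 - 39231) - 326463 = 92849 - 326463 = -233614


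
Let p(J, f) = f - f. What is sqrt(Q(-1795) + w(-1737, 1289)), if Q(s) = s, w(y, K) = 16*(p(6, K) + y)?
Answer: I*sqrt(29587) ≈ 172.01*I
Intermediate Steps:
p(J, f) = 0
w(y, K) = 16*y (w(y, K) = 16*(0 + y) = 16*y)
sqrt(Q(-1795) + w(-1737, 1289)) = sqrt(-1795 + 16*(-1737)) = sqrt(-1795 - 27792) = sqrt(-29587) = I*sqrt(29587)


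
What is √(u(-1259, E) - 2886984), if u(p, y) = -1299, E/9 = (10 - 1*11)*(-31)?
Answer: I*√2888283 ≈ 1699.5*I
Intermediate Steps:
E = 279 (E = 9*((10 - 1*11)*(-31)) = 9*((10 - 11)*(-31)) = 9*(-1*(-31)) = 9*31 = 279)
√(u(-1259, E) - 2886984) = √(-1299 - 2886984) = √(-2888283) = I*√2888283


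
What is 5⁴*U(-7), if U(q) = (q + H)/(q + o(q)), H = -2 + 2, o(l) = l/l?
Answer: 4375/6 ≈ 729.17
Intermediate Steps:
o(l) = 1
H = 0
U(q) = q/(1 + q) (U(q) = (q + 0)/(q + 1) = q/(1 + q))
5⁴*U(-7) = 5⁴*(-7/(1 - 7)) = 625*(-7/(-6)) = 625*(-7*(-⅙)) = 625*(7/6) = 4375/6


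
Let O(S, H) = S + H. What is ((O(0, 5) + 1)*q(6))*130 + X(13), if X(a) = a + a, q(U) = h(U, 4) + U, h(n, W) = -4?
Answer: 1586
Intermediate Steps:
O(S, H) = H + S
q(U) = -4 + U
X(a) = 2*a
((O(0, 5) + 1)*q(6))*130 + X(13) = (((5 + 0) + 1)*(-4 + 6))*130 + 2*13 = ((5 + 1)*2)*130 + 26 = (6*2)*130 + 26 = 12*130 + 26 = 1560 + 26 = 1586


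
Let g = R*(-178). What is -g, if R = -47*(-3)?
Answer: 25098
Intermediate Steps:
R = 141
g = -25098 (g = 141*(-178) = -25098)
-g = -1*(-25098) = 25098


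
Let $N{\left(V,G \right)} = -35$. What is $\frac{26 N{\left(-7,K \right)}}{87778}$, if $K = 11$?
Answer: $- \frac{455}{43889} \approx -0.010367$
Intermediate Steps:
$\frac{26 N{\left(-7,K \right)}}{87778} = \frac{26 \left(-35\right)}{87778} = \left(-910\right) \frac{1}{87778} = - \frac{455}{43889}$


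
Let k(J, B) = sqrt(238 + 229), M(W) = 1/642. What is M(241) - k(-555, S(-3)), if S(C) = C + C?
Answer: 1/642 - sqrt(467) ≈ -21.609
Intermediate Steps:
S(C) = 2*C
M(W) = 1/642
k(J, B) = sqrt(467)
M(241) - k(-555, S(-3)) = 1/642 - sqrt(467)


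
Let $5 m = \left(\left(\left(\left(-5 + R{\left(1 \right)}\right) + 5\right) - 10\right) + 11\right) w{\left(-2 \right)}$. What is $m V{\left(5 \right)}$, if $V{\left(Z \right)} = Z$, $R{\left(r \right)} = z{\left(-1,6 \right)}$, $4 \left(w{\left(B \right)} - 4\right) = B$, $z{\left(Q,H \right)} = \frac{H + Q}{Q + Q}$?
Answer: $- \frac{21}{4} \approx -5.25$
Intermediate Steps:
$z{\left(Q,H \right)} = \frac{H + Q}{2 Q}$
$w{\left(B \right)} = 4 + \frac{B}{4}$
$R{\left(r \right)} = - \frac{5}{2}$ ($R{\left(r \right)} = \frac{6 - 1}{2 \left(-1\right)} = \frac{1}{2} \left(-1\right) 5 = - \frac{5}{2}$)
$m = - \frac{21}{20}$ ($m = \frac{\left(\left(\left(\left(-5 - \frac{5}{2}\right) + 5\right) - 10\right) + 11\right) \left(4 + \frac{1}{4} \left(-2\right)\right)}{5} = \frac{\left(\left(\left(- \frac{15}{2} + 5\right) - 10\right) + 11\right) \left(4 - \frac{1}{2}\right)}{5} = \frac{\left(\left(- \frac{5}{2} - 10\right) + 11\right) \frac{7}{2}}{5} = \frac{\left(- \frac{25}{2} + 11\right) \frac{7}{2}}{5} = \frac{\left(- \frac{3}{2}\right) \frac{7}{2}}{5} = \frac{1}{5} \left(- \frac{21}{4}\right) = - \frac{21}{20} \approx -1.05$)
$m V{\left(5 \right)} = \left(- \frac{21}{20}\right) 5 = - \frac{21}{4}$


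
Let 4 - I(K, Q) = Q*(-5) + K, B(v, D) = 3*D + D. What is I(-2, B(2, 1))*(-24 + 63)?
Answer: 1014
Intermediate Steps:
B(v, D) = 4*D
I(K, Q) = 4 - K + 5*Q (I(K, Q) = 4 - (Q*(-5) + K) = 4 - (-5*Q + K) = 4 - (K - 5*Q) = 4 + (-K + 5*Q) = 4 - K + 5*Q)
I(-2, B(2, 1))*(-24 + 63) = (4 - 1*(-2) + 5*(4*1))*(-24 + 63) = (4 + 2 + 5*4)*39 = (4 + 2 + 20)*39 = 26*39 = 1014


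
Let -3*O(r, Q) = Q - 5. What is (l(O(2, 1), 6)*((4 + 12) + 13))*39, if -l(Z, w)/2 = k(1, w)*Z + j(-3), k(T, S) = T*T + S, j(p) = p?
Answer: -14326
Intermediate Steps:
O(r, Q) = 5/3 - Q/3 (O(r, Q) = -(Q - 5)/3 = -(-5 + Q)/3 = 5/3 - Q/3)
k(T, S) = S + T² (k(T, S) = T² + S = S + T²)
l(Z, w) = 6 - 2*Z*(1 + w) (l(Z, w) = -2*((w + 1²)*Z - 3) = -2*((w + 1)*Z - 3) = -2*((1 + w)*Z - 3) = -2*(Z*(1 + w) - 3) = -2*(-3 + Z*(1 + w)) = 6 - 2*Z*(1 + w))
(l(O(2, 1), 6)*((4 + 12) + 13))*39 = ((6 - 2*(5/3 - ⅓*1)*(1 + 6))*((4 + 12) + 13))*39 = ((6 - 2*(5/3 - ⅓)*7)*(16 + 13))*39 = ((6 - 2*4/3*7)*29)*39 = ((6 - 56/3)*29)*39 = -38/3*29*39 = -1102/3*39 = -14326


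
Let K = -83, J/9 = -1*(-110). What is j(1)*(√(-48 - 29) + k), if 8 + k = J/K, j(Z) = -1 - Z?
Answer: 3308/83 - 2*I*√77 ≈ 39.855 - 17.55*I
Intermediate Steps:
J = 990 (J = 9*(-1*(-110)) = 9*110 = 990)
k = -1654/83 (k = -8 + 990/(-83) = -8 + 990*(-1/83) = -8 - 990/83 = -1654/83 ≈ -19.928)
j(1)*(√(-48 - 29) + k) = (-1 - 1*1)*(√(-48 - 29) - 1654/83) = (-1 - 1)*(√(-77) - 1654/83) = -2*(I*√77 - 1654/83) = -2*(-1654/83 + I*√77) = 3308/83 - 2*I*√77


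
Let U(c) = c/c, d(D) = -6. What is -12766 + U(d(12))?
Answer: -12765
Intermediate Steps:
U(c) = 1
-12766 + U(d(12)) = -12766 + 1 = -12765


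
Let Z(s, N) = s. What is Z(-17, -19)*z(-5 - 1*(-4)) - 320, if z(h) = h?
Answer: -303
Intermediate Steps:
Z(-17, -19)*z(-5 - 1*(-4)) - 320 = -17*(-5 - 1*(-4)) - 320 = -17*(-5 + 4) - 320 = -17*(-1) - 320 = 17 - 320 = -303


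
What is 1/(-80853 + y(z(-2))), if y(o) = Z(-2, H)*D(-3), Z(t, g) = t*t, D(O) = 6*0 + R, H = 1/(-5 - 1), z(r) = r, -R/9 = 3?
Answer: -1/80961 ≈ -1.2352e-5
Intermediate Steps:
R = -27 (R = -9*3 = -27)
H = -1/6 (H = 1/(-6) = -1/6 ≈ -0.16667)
D(O) = -27 (D(O) = 6*0 - 27 = 0 - 27 = -27)
Z(t, g) = t**2
y(o) = -108 (y(o) = (-2)**2*(-27) = 4*(-27) = -108)
1/(-80853 + y(z(-2))) = 1/(-80853 - 108) = 1/(-80961) = -1/80961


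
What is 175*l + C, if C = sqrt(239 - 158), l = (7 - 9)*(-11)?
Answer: 3859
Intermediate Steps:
l = 22 (l = -2*(-11) = 22)
C = 9 (C = sqrt(81) = 9)
175*l + C = 175*22 + 9 = 3850 + 9 = 3859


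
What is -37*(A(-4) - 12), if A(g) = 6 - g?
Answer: 74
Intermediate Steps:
-37*(A(-4) - 12) = -37*((6 - 1*(-4)) - 12) = -37*((6 + 4) - 12) = -37*(10 - 12) = -37*(-2) = 74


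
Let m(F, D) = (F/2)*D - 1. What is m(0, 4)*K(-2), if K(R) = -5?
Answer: 5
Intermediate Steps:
m(F, D) = -1 + D*F/2 (m(F, D) = (F/2)*D - 1 = D*F/2 - 1 = -1 + D*F/2)
m(0, 4)*K(-2) = (-1 + (½)*4*0)*(-5) = (-1 + 0)*(-5) = -1*(-5) = 5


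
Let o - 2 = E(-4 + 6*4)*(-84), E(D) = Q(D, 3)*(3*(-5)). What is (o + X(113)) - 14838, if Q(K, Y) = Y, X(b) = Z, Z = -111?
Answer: -11167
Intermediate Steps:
X(b) = -111
E(D) = -45 (E(D) = 3*(3*(-5)) = 3*(-15) = -45)
o = 3782 (o = 2 - 45*(-84) = 2 + 3780 = 3782)
(o + X(113)) - 14838 = (3782 - 111) - 14838 = 3671 - 14838 = -11167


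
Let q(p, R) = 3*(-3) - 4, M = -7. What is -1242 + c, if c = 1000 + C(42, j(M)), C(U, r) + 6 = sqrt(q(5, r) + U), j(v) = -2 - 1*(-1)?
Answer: -248 + sqrt(29) ≈ -242.61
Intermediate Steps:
q(p, R) = -13 (q(p, R) = -9 - 4 = -13)
j(v) = -1 (j(v) = -2 + 1 = -1)
C(U, r) = -6 + sqrt(-13 + U)
c = 994 + sqrt(29) (c = 1000 + (-6 + sqrt(-13 + 42)) = 1000 + (-6 + sqrt(29)) = 994 + sqrt(29) ≈ 999.38)
-1242 + c = -1242 + (994 + sqrt(29)) = -248 + sqrt(29)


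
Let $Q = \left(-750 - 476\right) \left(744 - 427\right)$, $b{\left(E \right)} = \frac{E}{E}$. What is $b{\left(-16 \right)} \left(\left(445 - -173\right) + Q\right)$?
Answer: $-388024$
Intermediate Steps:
$b{\left(E \right)} = 1$
$Q = -388642$ ($Q = \left(-1226\right) 317 = -388642$)
$b{\left(-16 \right)} \left(\left(445 - -173\right) + Q\right) = 1 \left(\left(445 - -173\right) - 388642\right) = 1 \left(\left(445 + 173\right) - 388642\right) = 1 \left(618 - 388642\right) = 1 \left(-388024\right) = -388024$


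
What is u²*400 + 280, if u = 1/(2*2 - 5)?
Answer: 680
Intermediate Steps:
u = -1 (u = 1/(4 - 5) = 1/(-1) = -1)
u²*400 + 280 = (-1)²*400 + 280 = 1*400 + 280 = 400 + 280 = 680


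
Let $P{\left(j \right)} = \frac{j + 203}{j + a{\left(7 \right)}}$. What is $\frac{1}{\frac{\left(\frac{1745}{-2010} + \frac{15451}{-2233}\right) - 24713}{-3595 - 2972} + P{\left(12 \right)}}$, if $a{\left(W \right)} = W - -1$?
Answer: $\frac{11789945244}{171123932327} \approx 0.068897$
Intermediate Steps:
$a{\left(W \right)} = 1 + W$ ($a{\left(W \right)} = W + 1 = 1 + W$)
$P{\left(j \right)} = \frac{203 + j}{8 + j}$ ($P{\left(j \right)} = \frac{j + 203}{j + \left(1 + 7\right)} = \frac{203 + j}{j + 8} = \frac{203 + j}{8 + j}$)
$\frac{1}{\frac{\left(\frac{1745}{-2010} + \frac{15451}{-2233}\right) - 24713}{-3595 - 2972} + P{\left(12 \right)}} = \frac{1}{\frac{\left(\frac{1745}{-2010} + \frac{15451}{-2233}\right) - 24713}{-3595 - 2972} + \frac{203 + 12}{8 + 12}} = \frac{1}{\frac{\left(1745 \left(- \frac{1}{2010}\right) + 15451 \left(- \frac{1}{2233}\right)\right) - 24713}{-6567} + \frac{1}{20} \cdot 215} = \frac{1}{\left(\left(- \frac{349}{402} - \frac{15451}{2233}\right) - 24713\right) \left(- \frac{1}{6567}\right) + \frac{1}{20} \cdot 215} = \frac{1}{\left(- \frac{6990619}{897666} - 24713\right) \left(- \frac{1}{6567}\right) + \frac{43}{4}} = \frac{1}{\left(- \frac{22191010477}{897666}\right) \left(- \frac{1}{6567}\right) + \frac{43}{4}} = \frac{1}{\frac{22191010477}{5894972622} + \frac{43}{4}} = \frac{1}{\frac{171123932327}{11789945244}} = \frac{11789945244}{171123932327}$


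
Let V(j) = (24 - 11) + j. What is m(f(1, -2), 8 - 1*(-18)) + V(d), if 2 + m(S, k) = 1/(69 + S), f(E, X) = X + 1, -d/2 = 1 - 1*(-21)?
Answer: -2243/68 ≈ -32.985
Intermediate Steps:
d = -44 (d = -2*(1 - 1*(-21)) = -2*(1 + 21) = -2*22 = -44)
V(j) = 13 + j
f(E, X) = 1 + X
m(S, k) = -2 + 1/(69 + S)
m(f(1, -2), 8 - 1*(-18)) + V(d) = (-137 - 2*(1 - 2))/(69 + (1 - 2)) + (13 - 44) = (-137 - 2*(-1))/(69 - 1) - 31 = (-137 + 2)/68 - 31 = (1/68)*(-135) - 31 = -135/68 - 31 = -2243/68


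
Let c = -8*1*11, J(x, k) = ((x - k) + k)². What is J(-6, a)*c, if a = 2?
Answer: -3168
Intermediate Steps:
J(x, k) = x²
c = -88 (c = -8*11 = -88)
J(-6, a)*c = (-6)²*(-88) = 36*(-88) = -3168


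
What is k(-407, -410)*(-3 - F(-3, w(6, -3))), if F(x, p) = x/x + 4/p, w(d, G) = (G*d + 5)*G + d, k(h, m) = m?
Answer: 15088/9 ≈ 1676.4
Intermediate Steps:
w(d, G) = d + G*(5 + G*d) (w(d, G) = (5 + G*d)*G + d = G*(5 + G*d) + d = d + G*(5 + G*d))
F(x, p) = 1 + 4/p
k(-407, -410)*(-3 - F(-3, w(6, -3))) = -410*(-3 - (4 + (6 + 5*(-3) + 6*(-3)**2))/(6 + 5*(-3) + 6*(-3)**2)) = -410*(-3 - (4 + (6 - 15 + 6*9))/(6 - 15 + 6*9)) = -410*(-3 - (4 + (6 - 15 + 54))/(6 - 15 + 54)) = -410*(-3 - (4 + 45)/45) = -410*(-3 - 49/45) = -410*(-184/45) = 15088/9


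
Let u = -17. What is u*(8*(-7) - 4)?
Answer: 1020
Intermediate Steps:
u*(8*(-7) - 4) = -17*(8*(-7) - 4) = -17*(-56 - 4) = -17*(-60) = 1020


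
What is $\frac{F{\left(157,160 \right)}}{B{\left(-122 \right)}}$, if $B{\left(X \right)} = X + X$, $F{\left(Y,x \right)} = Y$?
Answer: $- \frac{157}{244} \approx -0.64344$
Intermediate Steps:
$B{\left(X \right)} = 2 X$
$\frac{F{\left(157,160 \right)}}{B{\left(-122 \right)}} = \frac{157}{2 \left(-122\right)} = \frac{157}{-244} = 157 \left(- \frac{1}{244}\right) = - \frac{157}{244}$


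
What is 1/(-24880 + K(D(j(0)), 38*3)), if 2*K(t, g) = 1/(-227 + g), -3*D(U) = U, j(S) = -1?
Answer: -226/5622881 ≈ -4.0193e-5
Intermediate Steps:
D(U) = -U/3
K(t, g) = 1/(2*(-227 + g))
1/(-24880 + K(D(j(0)), 38*3)) = 1/(-24880 + 1/(2*(-227 + 38*3))) = 1/(-24880 + 1/(2*(-227 + 114))) = 1/(-24880 + (1/2)/(-113)) = 1/(-24880 + (1/2)*(-1/113)) = 1/(-24880 - 1/226) = 1/(-5622881/226) = -226/5622881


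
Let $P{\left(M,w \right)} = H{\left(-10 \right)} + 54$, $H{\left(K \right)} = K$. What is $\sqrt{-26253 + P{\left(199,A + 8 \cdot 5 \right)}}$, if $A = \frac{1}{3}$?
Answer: $i \sqrt{26209} \approx 161.89 i$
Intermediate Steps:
$A = \frac{1}{3} \approx 0.33333$
$P{\left(M,w \right)} = 44$ ($P{\left(M,w \right)} = -10 + 54 = 44$)
$\sqrt{-26253 + P{\left(199,A + 8 \cdot 5 \right)}} = \sqrt{-26253 + 44} = \sqrt{-26209} = i \sqrt{26209}$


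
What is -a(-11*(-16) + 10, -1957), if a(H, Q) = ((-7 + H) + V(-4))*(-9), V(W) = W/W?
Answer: 1620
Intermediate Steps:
V(W) = 1
a(H, Q) = 54 - 9*H (a(H, Q) = ((-7 + H) + 1)*(-9) = (-6 + H)*(-9) = 54 - 9*H)
-a(-11*(-16) + 10, -1957) = -(54 - 9*(-11*(-16) + 10)) = -(54 - 9*(176 + 10)) = -(54 - 9*186) = -(54 - 1674) = -1*(-1620) = 1620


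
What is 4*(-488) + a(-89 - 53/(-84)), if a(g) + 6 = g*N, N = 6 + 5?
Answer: -246125/84 ≈ -2930.1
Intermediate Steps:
N = 11
a(g) = -6 + 11*g (a(g) = -6 + g*11 = -6 + 11*g)
4*(-488) + a(-89 - 53/(-84)) = 4*(-488) + (-6 + 11*(-89 - 53/(-84))) = -1952 + (-6 + 11*(-89 - 53*(-1/84))) = -1952 + (-6 + 11*(-89 + 53/84)) = -1952 + (-6 + 11*(-7423/84)) = -1952 + (-6 - 81653/84) = -1952 - 82157/84 = -246125/84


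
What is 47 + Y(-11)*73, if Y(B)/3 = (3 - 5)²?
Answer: 923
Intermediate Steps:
Y(B) = 12 (Y(B) = 3*(3 - 5)² = 3*(-2)² = 3*4 = 12)
47 + Y(-11)*73 = 47 + 12*73 = 47 + 876 = 923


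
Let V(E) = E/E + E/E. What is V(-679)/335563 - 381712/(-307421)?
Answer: 128089038698/103159113023 ≈ 1.2417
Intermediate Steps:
V(E) = 2 (V(E) = 1 + 1 = 2)
V(-679)/335563 - 381712/(-307421) = 2/335563 - 381712/(-307421) = 2*(1/335563) - 381712*(-1/307421) = 2/335563 + 381712/307421 = 128089038698/103159113023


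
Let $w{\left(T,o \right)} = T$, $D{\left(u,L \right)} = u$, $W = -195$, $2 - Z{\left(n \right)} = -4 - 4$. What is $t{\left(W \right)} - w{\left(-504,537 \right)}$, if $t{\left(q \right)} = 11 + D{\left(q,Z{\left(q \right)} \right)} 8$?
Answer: $-1045$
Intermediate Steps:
$Z{\left(n \right)} = 10$ ($Z{\left(n \right)} = 2 - \left(-4 - 4\right) = 2 - -8 = 2 + 8 = 10$)
$t{\left(q \right)} = 11 + 8 q$ ($t{\left(q \right)} = 11 + q 8 = 11 + 8 q$)
$t{\left(W \right)} - w{\left(-504,537 \right)} = \left(11 + 8 \left(-195\right)\right) - -504 = \left(11 - 1560\right) + 504 = -1549 + 504 = -1045$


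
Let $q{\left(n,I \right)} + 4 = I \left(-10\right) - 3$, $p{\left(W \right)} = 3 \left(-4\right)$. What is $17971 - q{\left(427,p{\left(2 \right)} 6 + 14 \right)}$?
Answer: $17398$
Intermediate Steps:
$p{\left(W \right)} = -12$
$q{\left(n,I \right)} = -7 - 10 I$ ($q{\left(n,I \right)} = -4 + \left(I \left(-10\right) - 3\right) = -4 - \left(3 + 10 I\right) = -7 - 10 I$)
$17971 - q{\left(427,p{\left(2 \right)} 6 + 14 \right)} = 17971 - \left(-7 - 10 \left(\left(-12\right) 6 + 14\right)\right) = 17971 - \left(-7 - 10 \left(-72 + 14\right)\right) = 17971 - \left(-7 - -580\right) = 17971 - \left(-7 + 580\right) = 17971 - 573 = 17398$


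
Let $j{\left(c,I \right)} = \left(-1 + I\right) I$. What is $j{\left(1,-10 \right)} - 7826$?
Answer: $-7716$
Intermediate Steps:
$j{\left(c,I \right)} = I \left(-1 + I\right)$
$j{\left(1,-10 \right)} - 7826 = - 10 \left(-1 - 10\right) - 7826 = \left(-10\right) \left(-11\right) - 7826 = 110 - 7826 = -7716$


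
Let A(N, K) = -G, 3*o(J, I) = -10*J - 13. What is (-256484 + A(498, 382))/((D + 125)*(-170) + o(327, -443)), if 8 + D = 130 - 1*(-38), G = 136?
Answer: 769860/148633 ≈ 5.1796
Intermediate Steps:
D = 160 (D = -8 + (130 - 1*(-38)) = -8 + (130 + 38) = -8 + 168 = 160)
o(J, I) = -13/3 - 10*J/3 (o(J, I) = (-10*J - 13)/3 = (-13 - 10*J)/3 = -13/3 - 10*J/3)
A(N, K) = -136 (A(N, K) = -1*136 = -136)
(-256484 + A(498, 382))/((D + 125)*(-170) + o(327, -443)) = (-256484 - 136)/((160 + 125)*(-170) + (-13/3 - 10/3*327)) = -256620/(285*(-170) + (-13/3 - 1090)) = -256620/(-48450 - 3283/3) = -256620/(-148633/3) = -256620*(-3/148633) = 769860/148633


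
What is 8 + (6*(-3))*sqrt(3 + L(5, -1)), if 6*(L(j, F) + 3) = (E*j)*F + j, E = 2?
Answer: 8 - 3*I*sqrt(30) ≈ 8.0 - 16.432*I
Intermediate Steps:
L(j, F) = -3 + j/6 + F*j/3 (L(j, F) = -3 + ((2*j)*F + j)/6 = -3 + (2*F*j + j)/6 = -3 + (j + 2*F*j)/6 = -3 + (j/6 + F*j/3) = -3 + j/6 + F*j/3)
8 + (6*(-3))*sqrt(3 + L(5, -1)) = 8 + (6*(-3))*sqrt(3 + (-3 + (1/6)*5 + (1/3)*(-1)*5)) = 8 - 18*sqrt(3 + (-3 + 5/6 - 5/3)) = 8 - 18*sqrt(3 - 23/6) = 8 - 3*I*sqrt(30)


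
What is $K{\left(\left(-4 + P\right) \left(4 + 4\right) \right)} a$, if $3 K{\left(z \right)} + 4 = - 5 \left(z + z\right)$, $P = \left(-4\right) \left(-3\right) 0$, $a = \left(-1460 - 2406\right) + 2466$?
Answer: $- \frac{442400}{3} \approx -1.4747 \cdot 10^{5}$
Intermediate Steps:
$a = -1400$ ($a = -3866 + 2466 = -1400$)
$P = 0$ ($P = 12 \cdot 0 = 0$)
$K{\left(z \right)} = - \frac{4}{3} - \frac{10 z}{3}$ ($K{\left(z \right)} = - \frac{4}{3} + \frac{\left(-5\right) \left(z + z\right)}{3} = - \frac{4}{3} + \frac{\left(-5\right) 2 z}{3} = - \frac{4}{3} + \frac{\left(-10\right) z}{3} = - \frac{4}{3} - \frac{10 z}{3}$)
$K{\left(\left(-4 + P\right) \left(4 + 4\right) \right)} a = \left(- \frac{4}{3} - \frac{10 \left(-4 + 0\right) \left(4 + 4\right)}{3}\right) \left(-1400\right) = \left(- \frac{4}{3} - \frac{10 \left(\left(-4\right) 8\right)}{3}\right) \left(-1400\right) = \left(- \frac{4}{3} - - \frac{320}{3}\right) \left(-1400\right) = \left(- \frac{4}{3} + \frac{320}{3}\right) \left(-1400\right) = \frac{316}{3} \left(-1400\right) = - \frac{442400}{3}$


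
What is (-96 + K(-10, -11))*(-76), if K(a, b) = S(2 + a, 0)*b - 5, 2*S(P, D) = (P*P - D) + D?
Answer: 34428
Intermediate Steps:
S(P, D) = P²/2 (S(P, D) = ((P*P - D) + D)/2 = ((P² - D) + D)/2 = P²/2)
K(a, b) = -5 + b*(2 + a)²/2 (K(a, b) = ((2 + a)²/2)*b - 5 = b*(2 + a)²/2 - 5 = -5 + b*(2 + a)²/2)
(-96 + K(-10, -11))*(-76) = (-96 + (-5 + (½)*(-11)*(2 - 10)²))*(-76) = (-96 + (-5 + (½)*(-11)*(-8)²))*(-76) = (-96 + (-5 + (½)*(-11)*64))*(-76) = (-96 + (-5 - 352))*(-76) = (-96 - 357)*(-76) = -453*(-76) = 34428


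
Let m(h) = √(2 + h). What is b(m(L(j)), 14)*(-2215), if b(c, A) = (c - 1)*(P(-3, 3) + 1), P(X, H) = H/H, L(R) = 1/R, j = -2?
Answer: 4430 - 2215*√6 ≈ -995.62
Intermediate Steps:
P(X, H) = 1
b(c, A) = -2 + 2*c (b(c, A) = (c - 1)*(1 + 1) = (-1 + c)*2 = -2 + 2*c)
b(m(L(j)), 14)*(-2215) = (-2 + 2*√(2 + 1/(-2)))*(-2215) = (-2 + 2*√(2 - ½))*(-2215) = (-2 + 2*√(3/2))*(-2215) = (-2 + 2*(√6/2))*(-2215) = (-2 + √6)*(-2215) = 4430 - 2215*√6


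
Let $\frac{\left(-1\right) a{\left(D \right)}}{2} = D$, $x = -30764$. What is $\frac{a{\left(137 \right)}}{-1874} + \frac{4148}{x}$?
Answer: $\frac{81998}{7206467} \approx 0.011378$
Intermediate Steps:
$a{\left(D \right)} = - 2 D$
$\frac{a{\left(137 \right)}}{-1874} + \frac{4148}{x} = \frac{\left(-2\right) 137}{-1874} + \frac{4148}{-30764} = \left(-274\right) \left(- \frac{1}{1874}\right) + 4148 \left(- \frac{1}{30764}\right) = \frac{137}{937} - \frac{1037}{7691} = \frac{81998}{7206467}$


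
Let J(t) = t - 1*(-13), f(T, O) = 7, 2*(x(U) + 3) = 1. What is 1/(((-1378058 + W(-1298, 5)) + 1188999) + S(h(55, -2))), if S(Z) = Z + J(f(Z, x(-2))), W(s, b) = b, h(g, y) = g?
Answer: -1/188979 ≈ -5.2916e-6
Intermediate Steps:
x(U) = -5/2 (x(U) = -3 + (½)*1 = -3 + ½ = -5/2)
J(t) = 13 + t (J(t) = t + 13 = 13 + t)
S(Z) = 20 + Z (S(Z) = Z + (13 + 7) = Z + 20 = 20 + Z)
1/(((-1378058 + W(-1298, 5)) + 1188999) + S(h(55, -2))) = 1/(((-1378058 + 5) + 1188999) + (20 + 55)) = 1/((-1378053 + 1188999) + 75) = 1/(-189054 + 75) = 1/(-188979) = -1/188979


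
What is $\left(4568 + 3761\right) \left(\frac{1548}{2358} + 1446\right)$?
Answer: $\frac{1578445448}{131} \approx 1.2049 \cdot 10^{7}$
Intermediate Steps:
$\left(4568 + 3761\right) \left(\frac{1548}{2358} + 1446\right) = 8329 \left(1548 \cdot \frac{1}{2358} + 1446\right) = 8329 \left(\frac{86}{131} + 1446\right) = 8329 \cdot \frac{189512}{131} = \frac{1578445448}{131}$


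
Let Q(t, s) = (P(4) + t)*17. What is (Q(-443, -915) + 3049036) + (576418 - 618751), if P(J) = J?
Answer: 2999240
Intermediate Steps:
Q(t, s) = 68 + 17*t (Q(t, s) = (4 + t)*17 = 68 + 17*t)
(Q(-443, -915) + 3049036) + (576418 - 618751) = ((68 + 17*(-443)) + 3049036) + (576418 - 618751) = ((68 - 7531) + 3049036) - 42333 = (-7463 + 3049036) - 42333 = 3041573 - 42333 = 2999240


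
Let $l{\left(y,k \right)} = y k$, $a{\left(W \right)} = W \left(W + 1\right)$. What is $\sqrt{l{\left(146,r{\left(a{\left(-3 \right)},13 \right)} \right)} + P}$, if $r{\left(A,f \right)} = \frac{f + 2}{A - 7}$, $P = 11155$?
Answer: $\sqrt{8965} \approx 94.684$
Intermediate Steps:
$a{\left(W \right)} = W \left(1 + W\right)$
$r{\left(A,f \right)} = \frac{2 + f}{-7 + A}$
$l{\left(y,k \right)} = k y$
$\sqrt{l{\left(146,r{\left(a{\left(-3 \right)},13 \right)} \right)} + P} = \sqrt{\frac{2 + 13}{-7 - 3 \left(1 - 3\right)} 146 + 11155} = \sqrt{\frac{1}{-7 - -6} \cdot 15 \cdot 146 + 11155} = \sqrt{\frac{1}{-7 + 6} \cdot 15 \cdot 146 + 11155} = \sqrt{\frac{1}{-1} \cdot 15 \cdot 146 + 11155} = \sqrt{\left(-1\right) 15 \cdot 146 + 11155} = \sqrt{\left(-15\right) 146 + 11155} = \sqrt{-2190 + 11155} = \sqrt{8965}$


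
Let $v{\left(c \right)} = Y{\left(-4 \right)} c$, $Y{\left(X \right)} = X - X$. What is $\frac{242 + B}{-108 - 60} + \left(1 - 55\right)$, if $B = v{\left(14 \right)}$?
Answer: $- \frac{4657}{84} \approx -55.44$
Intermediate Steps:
$Y{\left(X \right)} = 0$
$v{\left(c \right)} = 0$ ($v{\left(c \right)} = 0 c = 0$)
$B = 0$
$\frac{242 + B}{-108 - 60} + \left(1 - 55\right) = \frac{242 + 0}{-108 - 60} + \left(1 - 55\right) = \frac{242}{-168} + \left(1 - 55\right) = 242 \left(- \frac{1}{168}\right) - 54 = - \frac{121}{84} - 54 = - \frac{4657}{84}$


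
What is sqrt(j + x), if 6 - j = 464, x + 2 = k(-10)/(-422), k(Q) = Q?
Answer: I*sqrt(20478605)/211 ≈ 21.447*I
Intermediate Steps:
x = -417/211 (x = -2 - 10/(-422) = -2 - 10*(-1/422) = -2 + 5/211 = -417/211 ≈ -1.9763)
j = -458 (j = 6 - 1*464 = 6 - 464 = -458)
sqrt(j + x) = sqrt(-458 - 417/211) = sqrt(-97055/211) = I*sqrt(20478605)/211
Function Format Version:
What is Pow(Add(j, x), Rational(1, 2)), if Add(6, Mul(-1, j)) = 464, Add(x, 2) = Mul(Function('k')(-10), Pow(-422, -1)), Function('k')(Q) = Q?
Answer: Mul(Rational(1, 211), I, Pow(20478605, Rational(1, 2))) ≈ Mul(21.447, I)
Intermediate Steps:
x = Rational(-417, 211) (x = Add(-2, Mul(-10, Pow(-422, -1))) = Add(-2, Mul(-10, Rational(-1, 422))) = Add(-2, Rational(5, 211)) = Rational(-417, 211) ≈ -1.9763)
j = -458 (j = Add(6, Mul(-1, 464)) = Add(6, -464) = -458)
Pow(Add(j, x), Rational(1, 2)) = Pow(Add(-458, Rational(-417, 211)), Rational(1, 2)) = Pow(Rational(-97055, 211), Rational(1, 2)) = Mul(Rational(1, 211), I, Pow(20478605, Rational(1, 2)))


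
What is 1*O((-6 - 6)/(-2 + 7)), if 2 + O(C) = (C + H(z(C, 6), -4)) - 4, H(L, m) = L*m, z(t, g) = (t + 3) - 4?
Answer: 26/5 ≈ 5.2000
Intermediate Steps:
z(t, g) = -1 + t (z(t, g) = (3 + t) - 4 = -1 + t)
O(C) = -2 - 3*C (O(C) = -2 + ((C + (-1 + C)*(-4)) - 4) = -2 + ((C + (4 - 4*C)) - 4) = -2 + ((4 - 3*C) - 4) = -2 - 3*C)
1*O((-6 - 6)/(-2 + 7)) = 1*(-2 - 3*(-6 - 6)/(-2 + 7)) = 1*(-2 - (-36)/5) = 1*(-2 - 3*(-12/5)) = 1*(-2 + 36/5) = 1*(26/5) = 26/5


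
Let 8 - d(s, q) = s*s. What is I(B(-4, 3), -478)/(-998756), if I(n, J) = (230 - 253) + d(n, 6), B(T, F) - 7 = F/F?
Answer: 79/998756 ≈ 7.9098e-5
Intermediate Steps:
B(T, F) = 8 (B(T, F) = 7 + F/F = 7 + 1 = 8)
d(s, q) = 8 - s² (d(s, q) = 8 - s*s = 8 - s²)
I(n, J) = -15 - n² (I(n, J) = (230 - 253) + (8 - n²) = -23 + (8 - n²) = -15 - n²)
I(B(-4, 3), -478)/(-998756) = (-15 - 1*8²)/(-998756) = (-15 - 1*64)*(-1/998756) = (-15 - 64)*(-1/998756) = -79*(-1/998756) = 79/998756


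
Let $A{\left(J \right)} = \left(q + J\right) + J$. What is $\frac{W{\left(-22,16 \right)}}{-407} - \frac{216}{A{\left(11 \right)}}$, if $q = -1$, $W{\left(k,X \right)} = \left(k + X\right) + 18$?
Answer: $- \frac{29388}{2849} \approx -10.315$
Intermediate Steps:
$W{\left(k,X \right)} = 18 + X + k$ ($W{\left(k,X \right)} = \left(X + k\right) + 18 = 18 + X + k$)
$A{\left(J \right)} = -1 + 2 J$ ($A{\left(J \right)} = \left(-1 + J\right) + J = -1 + 2 J$)
$\frac{W{\left(-22,16 \right)}}{-407} - \frac{216}{A{\left(11 \right)}} = \frac{18 + 16 - 22}{-407} - \frac{216}{-1 + 2 \cdot 11} = 12 \left(- \frac{1}{407}\right) - \frac{216}{-1 + 22} = - \frac{12}{407} - \frac{216}{21} = - \frac{12}{407} - \frac{72}{7} = - \frac{29388}{2849}$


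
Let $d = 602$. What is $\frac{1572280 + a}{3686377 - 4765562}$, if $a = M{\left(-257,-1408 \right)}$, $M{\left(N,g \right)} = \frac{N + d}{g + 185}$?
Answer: $- \frac{3807719}{2613551} \approx -1.4569$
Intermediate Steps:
$M{\left(N,g \right)} = \frac{602 + N}{185 + g}$ ($M{\left(N,g \right)} = \frac{N + 602}{g + 185} = \frac{602 + N}{185 + g}$)
$a = - \frac{345}{1223}$ ($a = \frac{602 - 257}{185 - 1408} = \frac{1}{-1223} \cdot 345 = \left(- \frac{1}{1223}\right) 345 = - \frac{345}{1223} \approx -0.28209$)
$\frac{1572280 + a}{3686377 - 4765562} = \frac{1572280 - \frac{345}{1223}}{3686377 - 4765562} = \frac{1922898095}{1223 \left(-1079185\right)} = \frac{1922898095}{1223} \left(- \frac{1}{1079185}\right) = - \frac{3807719}{2613551}$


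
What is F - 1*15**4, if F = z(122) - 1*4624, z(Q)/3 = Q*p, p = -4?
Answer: -56713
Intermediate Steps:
z(Q) = -12*Q (z(Q) = 3*(Q*(-4)) = 3*(-4*Q) = -12*Q)
F = -6088 (F = -12*122 - 1*4624 = -1464 - 4624 = -6088)
F - 1*15**4 = -6088 - 1*15**4 = -6088 - 1*50625 = -6088 - 50625 = -56713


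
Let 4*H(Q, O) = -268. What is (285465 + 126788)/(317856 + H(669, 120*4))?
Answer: 412253/317789 ≈ 1.2973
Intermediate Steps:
H(Q, O) = -67 (H(Q, O) = (¼)*(-268) = -67)
(285465 + 126788)/(317856 + H(669, 120*4)) = (285465 + 126788)/(317856 - 67) = 412253/317789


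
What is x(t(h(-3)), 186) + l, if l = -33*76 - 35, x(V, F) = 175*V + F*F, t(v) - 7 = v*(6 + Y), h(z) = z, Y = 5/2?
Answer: 57631/2 ≈ 28816.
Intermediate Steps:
Y = 5/2 (Y = 5*(½) = 5/2 ≈ 2.5000)
t(v) = 7 + 17*v/2 (t(v) = 7 + v*(6 + 5/2) = 7 + v*(17/2) = 7 + 17*v/2)
x(V, F) = F² + 175*V (x(V, F) = 175*V + F² = F² + 175*V)
l = -2543 (l = -2508 - 35 = -2543)
x(t(h(-3)), 186) + l = (186² + 175*(7 + (17/2)*(-3))) - 2543 = (34596 + 175*(7 - 51/2)) - 2543 = (34596 + 175*(-37/2)) - 2543 = (34596 - 6475/2) - 2543 = 62717/2 - 2543 = 57631/2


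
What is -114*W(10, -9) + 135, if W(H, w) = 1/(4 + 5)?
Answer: 367/3 ≈ 122.33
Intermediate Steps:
W(H, w) = 1/9
-114*W(10, -9) + 135 = -114*1/9 + 135 = -38/3 + 135 = 367/3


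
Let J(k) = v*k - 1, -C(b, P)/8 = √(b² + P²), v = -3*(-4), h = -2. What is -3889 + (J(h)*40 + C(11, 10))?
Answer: -4889 - 8*√221 ≈ -5007.9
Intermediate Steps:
v = 12
C(b, P) = -8*√(P² + b²) (C(b, P) = -8*√(b² + P²) = -8*√(P² + b²))
J(k) = -1 + 12*k (J(k) = 12*k - 1 = -1 + 12*k)
-3889 + (J(h)*40 + C(11, 10)) = -3889 + ((-1 + 12*(-2))*40 - 8*√(10² + 11²)) = -3889 + ((-1 - 24)*40 - 8*√(100 + 121)) = -3889 + (-25*40 - 8*√221) = -3889 + (-1000 - 8*√221) = -4889 - 8*√221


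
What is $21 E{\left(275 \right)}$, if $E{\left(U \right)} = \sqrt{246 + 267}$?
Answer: $63 \sqrt{57} \approx 475.64$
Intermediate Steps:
$E{\left(U \right)} = 3 \sqrt{57}$ ($E{\left(U \right)} = \sqrt{513} = 3 \sqrt{57}$)
$21 E{\left(275 \right)} = 21 \cdot 3 \sqrt{57} = 63 \sqrt{57}$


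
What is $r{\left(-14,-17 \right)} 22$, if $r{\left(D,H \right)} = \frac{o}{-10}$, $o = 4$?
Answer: $- \frac{44}{5} \approx -8.8$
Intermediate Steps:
$r{\left(D,H \right)} = - \frac{2}{5}$ ($r{\left(D,H \right)} = \frac{4}{-10} = 4 \left(- \frac{1}{10}\right) = - \frac{2}{5}$)
$r{\left(-14,-17 \right)} 22 = \left(- \frac{2}{5}\right) 22 = - \frac{44}{5}$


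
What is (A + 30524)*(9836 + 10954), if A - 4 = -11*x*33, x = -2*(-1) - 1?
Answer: 627130350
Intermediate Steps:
x = 1 (x = 2 - 1 = 1)
A = -359 (A = 4 - 11*1*33 = 4 - 11*33 = 4 - 363 = -359)
(A + 30524)*(9836 + 10954) = (-359 + 30524)*(9836 + 10954) = 30165*20790 = 627130350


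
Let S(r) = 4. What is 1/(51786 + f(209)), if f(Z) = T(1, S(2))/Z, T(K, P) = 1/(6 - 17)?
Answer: 2299/119056013 ≈ 1.9310e-5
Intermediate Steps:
T(K, P) = -1/11 (T(K, P) = 1/(-11) = -1/11)
f(Z) = -1/(11*Z)
1/(51786 + f(209)) = 1/(51786 - 1/11/209) = 1/(51786 - 1/11*1/209) = 1/(51786 - 1/2299) = 1/(119056013/2299) = 2299/119056013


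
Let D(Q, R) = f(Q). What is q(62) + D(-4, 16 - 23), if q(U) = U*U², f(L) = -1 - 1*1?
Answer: 238326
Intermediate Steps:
f(L) = -2 (f(L) = -1 - 1 = -2)
D(Q, R) = -2
q(U) = U³
q(62) + D(-4, 16 - 23) = 62³ - 2 = 238328 - 2 = 238326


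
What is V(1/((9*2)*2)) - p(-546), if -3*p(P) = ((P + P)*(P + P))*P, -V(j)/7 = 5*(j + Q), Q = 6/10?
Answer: -7813024919/36 ≈ -2.1703e+8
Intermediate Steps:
Q = ⅗ (Q = 6*(⅒) = ⅗ ≈ 0.60000)
V(j) = -21 - 35*j (V(j) = -35*(j + ⅗) = -35*(⅗ + j) = -7*(3 + 5*j) = -21 - 35*j)
p(P) = -4*P³/3 (p(P) = -(P + P)*(P + P)*P/3 = -(2*P)*(2*P)*P/3 = -4*P²*P/3 = -4*P³/3)
V(1/((9*2)*2)) - p(-546) = (-21 - 35/((9*2)*2)) - (-4)*(-546)³/3 = (-21 - 35/(18*2)) - (-4)*(-162771336)/3 = (-21 - 35/36) - 1*217028448 = (-21 - 35*1/36) - 217028448 = (-21 - 35/36) - 217028448 = -791/36 - 217028448 = -7813024919/36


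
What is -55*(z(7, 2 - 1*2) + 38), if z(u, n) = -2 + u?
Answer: -2365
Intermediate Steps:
-55*(z(7, 2 - 1*2) + 38) = -55*((-2 + 7) + 38) = -55*(5 + 38) = -55*43 = -2365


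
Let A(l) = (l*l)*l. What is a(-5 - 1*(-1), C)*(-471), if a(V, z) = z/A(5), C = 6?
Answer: -2826/125 ≈ -22.608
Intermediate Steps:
A(l) = l**3 (A(l) = l**2*l = l**3)
a(V, z) = z/125 (a(V, z) = z/(5**3) = z/125)
a(-5 - 1*(-1), C)*(-471) = ((1/125)*6)*(-471) = (6/125)*(-471) = -2826/125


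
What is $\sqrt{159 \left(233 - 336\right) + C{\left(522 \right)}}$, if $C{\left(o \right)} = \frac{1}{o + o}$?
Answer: $\frac{i \sqrt{495830023}}{174} \approx 127.97 i$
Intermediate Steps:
$C{\left(o \right)} = \frac{1}{2 o}$
$\sqrt{159 \left(233 - 336\right) + C{\left(522 \right)}} = \sqrt{159 \left(233 - 336\right) + \frac{1}{2 \cdot 522}} = \sqrt{159 \left(-103\right) + \frac{1}{2} \cdot \frac{1}{522}} = \sqrt{-16377 + \frac{1}{1044}} = \sqrt{- \frac{17097587}{1044}} = \frac{i \sqrt{495830023}}{174}$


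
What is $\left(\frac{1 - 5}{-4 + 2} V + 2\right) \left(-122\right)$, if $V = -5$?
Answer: $976$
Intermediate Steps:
$\left(\frac{1 - 5}{-4 + 2} V + 2\right) \left(-122\right) = \left(\frac{1 - 5}{-4 + 2} \left(-5\right) + 2\right) \left(-122\right) = \left(- \frac{4}{-2} \left(-5\right) + 2\right) \left(-122\right) = \left(\left(-4\right) \left(- \frac{1}{2}\right) \left(-5\right) + 2\right) \left(-122\right) = \left(2 \left(-5\right) + 2\right) \left(-122\right) = \left(-10 + 2\right) \left(-122\right) = \left(-8\right) \left(-122\right) = 976$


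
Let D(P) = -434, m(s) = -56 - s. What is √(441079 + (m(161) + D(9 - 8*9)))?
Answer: 2*√110107 ≈ 663.65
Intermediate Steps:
√(441079 + (m(161) + D(9 - 8*9))) = √(441079 + ((-56 - 1*161) - 434)) = √(441079 + ((-56 - 161) - 434)) = √(441079 + (-217 - 434)) = √(441079 - 651) = √440428 = 2*√110107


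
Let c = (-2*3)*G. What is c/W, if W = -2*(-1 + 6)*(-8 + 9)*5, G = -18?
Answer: -54/25 ≈ -2.1600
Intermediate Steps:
c = 108 (c = -2*3*(-18) = -6*(-18) = 108)
W = -50 (W = -10*5 = -50)
c/W = 108/(-50) = 108*(-1/50) = -54/25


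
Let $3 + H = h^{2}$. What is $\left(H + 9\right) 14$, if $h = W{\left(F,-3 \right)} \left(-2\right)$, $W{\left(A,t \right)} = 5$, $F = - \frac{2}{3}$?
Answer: $1484$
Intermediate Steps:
$F = - \frac{2}{3}$ ($F = \left(-2\right) \frac{1}{3} = - \frac{2}{3} \approx -0.66667$)
$h = -10$ ($h = 5 \left(-2\right) = -10$)
$H = 97$ ($H = -3 + \left(-10\right)^{2} = -3 + 100 = 97$)
$\left(H + 9\right) 14 = \left(97 + 9\right) 14 = 106 \cdot 14 = 1484$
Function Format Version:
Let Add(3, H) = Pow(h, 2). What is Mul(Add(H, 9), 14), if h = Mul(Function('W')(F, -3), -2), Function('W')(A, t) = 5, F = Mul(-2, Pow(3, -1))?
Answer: 1484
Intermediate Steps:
F = Rational(-2, 3) (F = Mul(-2, Rational(1, 3)) = Rational(-2, 3) ≈ -0.66667)
h = -10 (h = Mul(5, -2) = -10)
H = 97 (H = Add(-3, Pow(-10, 2)) = Add(-3, 100) = 97)
Mul(Add(H, 9), 14) = Mul(Add(97, 9), 14) = Mul(106, 14) = 1484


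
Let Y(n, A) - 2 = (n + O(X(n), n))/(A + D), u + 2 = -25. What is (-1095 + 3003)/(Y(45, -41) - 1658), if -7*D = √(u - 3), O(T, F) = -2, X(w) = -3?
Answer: 1908*(-√30 + 287*I)/(-475573*I + 1656*√30) ≈ -1.1514 - 1.3903e-5*I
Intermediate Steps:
u = -27 (u = -2 - 25 = -27)
D = -I*√30/7 (D = -√(-27 - 3)/7 = -I*√30/7 ≈ -0.78246*I)
Y(n, A) = 2 + (-2 + n)/(A - I*√30/7) (Y(n, A) = 2 + (n - 2)/(A - I*√30/7) = 2 + (-2 + n)/(A - I*√30/7))
(-1095 + 3003)/(Y(45, -41) - 1658) = (-1095 + 3003)/((-14 + 7*45 + 14*(-41) - 2*I*√30)/(7*(-41) - I*√30) - 1658) = 1908/((-14 + 315 - 574 - 2*I*√30)/(-287 - I*√30) - 1658) = 1908/((-273 - 2*I*√30)/(-287 - I*√30) - 1658) = 1908/(-1658 + (-273 - 2*I*√30)/(-287 - I*√30))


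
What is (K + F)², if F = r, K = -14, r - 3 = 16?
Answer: 25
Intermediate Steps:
r = 19 (r = 3 + 16 = 19)
F = 19
(K + F)² = (-14 + 19)² = 5² = 25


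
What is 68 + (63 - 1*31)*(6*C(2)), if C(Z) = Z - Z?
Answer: 68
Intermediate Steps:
C(Z) = 0
68 + (63 - 1*31)*(6*C(2)) = 68 + (63 - 1*31)*(6*0) = 68 + (63 - 31)*0 = 68 + 32*0 = 68 + 0 = 68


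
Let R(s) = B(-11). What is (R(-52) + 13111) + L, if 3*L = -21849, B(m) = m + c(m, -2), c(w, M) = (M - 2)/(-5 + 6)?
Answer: 5813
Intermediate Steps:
c(w, M) = -2 + M (c(w, M) = (-2 + M)/1 = (-2 + M)*1 = -2 + M)
B(m) = -4 + m (B(m) = m + (-2 - 2) = m - 4 = -4 + m)
R(s) = -15 (R(s) = -4 - 11 = -15)
L = -7283 (L = (1/3)*(-21849) = -7283)
(R(-52) + 13111) + L = (-15 + 13111) - 7283 = 13096 - 7283 = 5813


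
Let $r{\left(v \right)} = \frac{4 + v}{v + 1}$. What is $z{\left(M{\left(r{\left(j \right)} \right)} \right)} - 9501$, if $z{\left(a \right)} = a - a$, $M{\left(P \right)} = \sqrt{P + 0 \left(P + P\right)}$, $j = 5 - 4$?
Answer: $-9501$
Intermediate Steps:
$j = 1$ ($j = 5 - 4 = 1$)
$r{\left(v \right)} = \frac{4 + v}{1 + v}$
$M{\left(P \right)} = \sqrt{P}$ ($M{\left(P \right)} = \sqrt{P + 0 \cdot 2 P} = \sqrt{P + 0} = \sqrt{P}$)
$z{\left(a \right)} = 0$
$z{\left(M{\left(r{\left(j \right)} \right)} \right)} - 9501 = 0 - 9501 = -9501$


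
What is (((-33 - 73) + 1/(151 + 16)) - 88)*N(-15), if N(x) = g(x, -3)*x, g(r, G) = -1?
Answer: -485955/167 ≈ -2909.9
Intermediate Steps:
N(x) = -x
(((-33 - 73) + 1/(151 + 16)) - 88)*N(-15) = (((-33 - 73) + 1/(151 + 16)) - 88)*(-1*(-15)) = ((-106 + 1/167) - 88)*15 = (-17701/167 - 88)*15 = -32397/167*15 = -485955/167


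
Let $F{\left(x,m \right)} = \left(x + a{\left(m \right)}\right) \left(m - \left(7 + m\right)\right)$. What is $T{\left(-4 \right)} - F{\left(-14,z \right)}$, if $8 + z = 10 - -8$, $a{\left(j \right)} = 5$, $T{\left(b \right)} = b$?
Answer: $-67$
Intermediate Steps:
$z = 10$ ($z = -8 + \left(10 - -8\right) = -8 + \left(10 + 8\right) = -8 + 18 = 10$)
$F{\left(x,m \right)} = -35 - 7 x$ ($F{\left(x,m \right)} = \left(x + 5\right) \left(m - \left(7 + m\right)\right) = \left(5 + x\right) \left(-7\right) = -35 - 7 x$)
$T{\left(-4 \right)} - F{\left(-14,z \right)} = -4 - \left(-35 - -98\right) = -4 - \left(-35 + 98\right) = -4 - 63 = -67$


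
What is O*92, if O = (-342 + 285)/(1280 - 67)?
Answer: -5244/1213 ≈ -4.3232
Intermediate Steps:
O = -57/1213 ≈ -0.046991
O*92 = -57/1213*92 = -5244/1213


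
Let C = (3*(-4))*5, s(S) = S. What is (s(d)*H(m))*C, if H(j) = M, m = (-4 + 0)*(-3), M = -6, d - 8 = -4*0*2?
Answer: 2880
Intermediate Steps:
d = 8 (d = 8 - 4*0*2 = 8 + 0*2 = 8 + 0 = 8)
C = -60 (C = -12*5 = -60)
m = 12 (m = -4*(-3) = 12)
H(j) = -6
(s(d)*H(m))*C = (8*(-6))*(-60) = -48*(-60) = 2880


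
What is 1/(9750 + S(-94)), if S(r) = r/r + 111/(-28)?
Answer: 28/272917 ≈ 0.00010260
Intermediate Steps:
S(r) = -83/28 (S(r) = 1 + 111*(-1/28) = 1 - 111/28 = -83/28)
1/(9750 + S(-94)) = 1/(9750 - 83/28) = 1/(272917/28) = 28/272917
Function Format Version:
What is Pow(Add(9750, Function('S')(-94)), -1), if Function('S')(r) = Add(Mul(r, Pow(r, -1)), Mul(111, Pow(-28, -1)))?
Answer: Rational(28, 272917) ≈ 0.00010260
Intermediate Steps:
Function('S')(r) = Rational(-83, 28) (Function('S')(r) = Add(1, Mul(111, Rational(-1, 28))) = Add(1, Rational(-111, 28)) = Rational(-83, 28))
Pow(Add(9750, Function('S')(-94)), -1) = Pow(Add(9750, Rational(-83, 28)), -1) = Pow(Rational(272917, 28), -1) = Rational(28, 272917)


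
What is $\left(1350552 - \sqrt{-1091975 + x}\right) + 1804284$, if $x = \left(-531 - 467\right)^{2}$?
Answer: $3154836 - i \sqrt{95971} \approx 3.1548 \cdot 10^{6} - 309.79 i$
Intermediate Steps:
$x = 996004$ ($x = \left(-998\right)^{2} = 996004$)
$\left(1350552 - \sqrt{-1091975 + x}\right) + 1804284 = \left(1350552 - \sqrt{-1091975 + 996004}\right) + 1804284 = \left(1350552 - \sqrt{-95971}\right) + 1804284 = \left(1350552 - i \sqrt{95971}\right) + 1804284 = 3154836 - i \sqrt{95971}$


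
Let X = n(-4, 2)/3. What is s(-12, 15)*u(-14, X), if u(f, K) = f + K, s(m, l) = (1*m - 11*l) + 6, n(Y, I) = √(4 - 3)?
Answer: 2337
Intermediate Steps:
n(Y, I) = 1 (n(Y, I) = √1 = 1)
s(m, l) = 6 + m - 11*l (s(m, l) = (m - 11*l) + 6 = 6 + m - 11*l)
X = ⅓ (X = 1/3 = 1*(⅓) = ⅓ ≈ 0.33333)
u(f, K) = K + f
s(-12, 15)*u(-14, X) = (6 - 12 - 11*15)*(⅓ - 14) = (6 - 12 - 165)*(-41/3) = -171*(-41/3) = 2337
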